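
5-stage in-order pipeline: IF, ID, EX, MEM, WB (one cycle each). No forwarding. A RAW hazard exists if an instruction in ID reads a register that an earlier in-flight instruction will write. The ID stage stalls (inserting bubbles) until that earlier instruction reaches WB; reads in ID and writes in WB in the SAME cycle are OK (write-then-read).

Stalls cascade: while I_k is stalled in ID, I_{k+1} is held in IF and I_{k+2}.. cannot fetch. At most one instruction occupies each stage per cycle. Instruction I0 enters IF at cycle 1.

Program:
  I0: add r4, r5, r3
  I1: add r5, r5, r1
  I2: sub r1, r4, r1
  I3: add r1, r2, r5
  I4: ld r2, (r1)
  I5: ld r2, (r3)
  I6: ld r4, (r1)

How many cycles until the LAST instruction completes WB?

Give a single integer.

I0 add r4 <- r5,r3: IF@1 ID@2 stall=0 (-) EX@3 MEM@4 WB@5
I1 add r5 <- r5,r1: IF@2 ID@3 stall=0 (-) EX@4 MEM@5 WB@6
I2 sub r1 <- r4,r1: IF@3 ID@4 stall=1 (RAW on I0.r4 (WB@5)) EX@6 MEM@7 WB@8
I3 add r1 <- r2,r5: IF@4 ID@6 stall=0 (-) EX@7 MEM@8 WB@9
I4 ld r2 <- r1: IF@6 ID@7 stall=2 (RAW on I3.r1 (WB@9)) EX@10 MEM@11 WB@12
I5 ld r2 <- r3: IF@7 ID@10 stall=0 (-) EX@11 MEM@12 WB@13
I6 ld r4 <- r1: IF@10 ID@11 stall=0 (-) EX@12 MEM@13 WB@14

Answer: 14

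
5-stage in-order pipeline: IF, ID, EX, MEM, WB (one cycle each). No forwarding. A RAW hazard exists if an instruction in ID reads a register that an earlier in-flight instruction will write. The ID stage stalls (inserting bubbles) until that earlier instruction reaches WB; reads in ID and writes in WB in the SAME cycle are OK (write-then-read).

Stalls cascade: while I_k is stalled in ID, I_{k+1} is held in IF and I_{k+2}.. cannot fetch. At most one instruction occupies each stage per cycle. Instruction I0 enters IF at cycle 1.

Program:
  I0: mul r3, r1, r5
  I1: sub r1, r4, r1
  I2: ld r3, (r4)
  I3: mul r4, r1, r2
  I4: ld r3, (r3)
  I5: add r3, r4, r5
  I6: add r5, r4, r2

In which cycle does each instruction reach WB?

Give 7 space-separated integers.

Answer: 5 6 7 9 10 12 13

Derivation:
I0 mul r3 <- r1,r5: IF@1 ID@2 stall=0 (-) EX@3 MEM@4 WB@5
I1 sub r1 <- r4,r1: IF@2 ID@3 stall=0 (-) EX@4 MEM@5 WB@6
I2 ld r3 <- r4: IF@3 ID@4 stall=0 (-) EX@5 MEM@6 WB@7
I3 mul r4 <- r1,r2: IF@4 ID@5 stall=1 (RAW on I1.r1 (WB@6)) EX@7 MEM@8 WB@9
I4 ld r3 <- r3: IF@5 ID@7 stall=0 (-) EX@8 MEM@9 WB@10
I5 add r3 <- r4,r5: IF@7 ID@8 stall=1 (RAW on I3.r4 (WB@9)) EX@10 MEM@11 WB@12
I6 add r5 <- r4,r2: IF@8 ID@10 stall=0 (-) EX@11 MEM@12 WB@13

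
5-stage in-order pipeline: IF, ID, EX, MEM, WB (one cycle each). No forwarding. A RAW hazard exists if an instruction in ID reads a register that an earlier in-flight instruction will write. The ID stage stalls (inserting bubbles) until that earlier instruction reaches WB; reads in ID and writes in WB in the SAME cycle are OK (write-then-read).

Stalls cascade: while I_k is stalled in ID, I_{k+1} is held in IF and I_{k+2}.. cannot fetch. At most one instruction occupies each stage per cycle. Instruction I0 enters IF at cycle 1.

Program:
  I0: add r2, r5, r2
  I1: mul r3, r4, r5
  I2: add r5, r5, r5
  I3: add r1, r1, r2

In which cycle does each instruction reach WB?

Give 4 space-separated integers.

Answer: 5 6 7 8

Derivation:
I0 add r2 <- r5,r2: IF@1 ID@2 stall=0 (-) EX@3 MEM@4 WB@5
I1 mul r3 <- r4,r5: IF@2 ID@3 stall=0 (-) EX@4 MEM@5 WB@6
I2 add r5 <- r5,r5: IF@3 ID@4 stall=0 (-) EX@5 MEM@6 WB@7
I3 add r1 <- r1,r2: IF@4 ID@5 stall=0 (-) EX@6 MEM@7 WB@8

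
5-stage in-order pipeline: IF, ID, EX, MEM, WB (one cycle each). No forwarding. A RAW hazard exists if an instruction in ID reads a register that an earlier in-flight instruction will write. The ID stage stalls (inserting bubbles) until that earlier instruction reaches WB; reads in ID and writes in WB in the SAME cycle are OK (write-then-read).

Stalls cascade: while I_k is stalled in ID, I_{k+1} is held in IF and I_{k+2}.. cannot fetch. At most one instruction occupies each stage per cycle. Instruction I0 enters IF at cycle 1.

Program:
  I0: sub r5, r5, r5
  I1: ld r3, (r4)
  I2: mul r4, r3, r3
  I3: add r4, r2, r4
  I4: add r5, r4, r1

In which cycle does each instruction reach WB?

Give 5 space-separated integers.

Answer: 5 6 9 12 15

Derivation:
I0 sub r5 <- r5,r5: IF@1 ID@2 stall=0 (-) EX@3 MEM@4 WB@5
I1 ld r3 <- r4: IF@2 ID@3 stall=0 (-) EX@4 MEM@5 WB@6
I2 mul r4 <- r3,r3: IF@3 ID@4 stall=2 (RAW on I1.r3 (WB@6)) EX@7 MEM@8 WB@9
I3 add r4 <- r2,r4: IF@4 ID@7 stall=2 (RAW on I2.r4 (WB@9)) EX@10 MEM@11 WB@12
I4 add r5 <- r4,r1: IF@7 ID@10 stall=2 (RAW on I3.r4 (WB@12)) EX@13 MEM@14 WB@15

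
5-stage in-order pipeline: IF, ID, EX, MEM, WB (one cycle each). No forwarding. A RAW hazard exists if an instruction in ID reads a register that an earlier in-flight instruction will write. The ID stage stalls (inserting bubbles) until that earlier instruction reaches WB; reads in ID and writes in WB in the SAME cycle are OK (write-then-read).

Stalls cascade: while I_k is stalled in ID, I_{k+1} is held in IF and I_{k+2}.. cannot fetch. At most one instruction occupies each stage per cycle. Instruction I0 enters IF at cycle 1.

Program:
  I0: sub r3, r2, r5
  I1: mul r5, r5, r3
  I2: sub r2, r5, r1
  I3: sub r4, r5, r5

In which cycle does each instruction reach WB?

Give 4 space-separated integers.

I0 sub r3 <- r2,r5: IF@1 ID@2 stall=0 (-) EX@3 MEM@4 WB@5
I1 mul r5 <- r5,r3: IF@2 ID@3 stall=2 (RAW on I0.r3 (WB@5)) EX@6 MEM@7 WB@8
I2 sub r2 <- r5,r1: IF@3 ID@6 stall=2 (RAW on I1.r5 (WB@8)) EX@9 MEM@10 WB@11
I3 sub r4 <- r5,r5: IF@6 ID@9 stall=0 (-) EX@10 MEM@11 WB@12

Answer: 5 8 11 12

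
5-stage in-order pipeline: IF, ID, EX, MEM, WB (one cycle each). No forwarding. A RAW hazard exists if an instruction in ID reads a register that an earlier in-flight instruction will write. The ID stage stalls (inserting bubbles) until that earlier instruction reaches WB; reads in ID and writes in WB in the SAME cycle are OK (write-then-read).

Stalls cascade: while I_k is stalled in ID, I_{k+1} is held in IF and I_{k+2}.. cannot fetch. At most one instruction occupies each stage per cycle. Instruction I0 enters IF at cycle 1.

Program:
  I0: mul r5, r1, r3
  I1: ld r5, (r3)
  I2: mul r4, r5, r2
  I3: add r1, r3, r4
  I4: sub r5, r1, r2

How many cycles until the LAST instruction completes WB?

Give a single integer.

Answer: 15

Derivation:
I0 mul r5 <- r1,r3: IF@1 ID@2 stall=0 (-) EX@3 MEM@4 WB@5
I1 ld r5 <- r3: IF@2 ID@3 stall=0 (-) EX@4 MEM@5 WB@6
I2 mul r4 <- r5,r2: IF@3 ID@4 stall=2 (RAW on I1.r5 (WB@6)) EX@7 MEM@8 WB@9
I3 add r1 <- r3,r4: IF@4 ID@7 stall=2 (RAW on I2.r4 (WB@9)) EX@10 MEM@11 WB@12
I4 sub r5 <- r1,r2: IF@7 ID@10 stall=2 (RAW on I3.r1 (WB@12)) EX@13 MEM@14 WB@15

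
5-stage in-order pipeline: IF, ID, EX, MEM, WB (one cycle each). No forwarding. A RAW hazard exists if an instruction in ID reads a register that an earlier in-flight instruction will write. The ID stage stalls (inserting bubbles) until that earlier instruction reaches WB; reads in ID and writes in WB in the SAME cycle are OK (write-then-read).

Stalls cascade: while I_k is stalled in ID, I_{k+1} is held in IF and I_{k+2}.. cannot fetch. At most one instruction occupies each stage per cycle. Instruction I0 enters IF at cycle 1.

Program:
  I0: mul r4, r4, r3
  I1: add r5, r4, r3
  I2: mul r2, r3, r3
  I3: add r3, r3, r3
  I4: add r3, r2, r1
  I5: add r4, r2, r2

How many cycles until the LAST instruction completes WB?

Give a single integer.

I0 mul r4 <- r4,r3: IF@1 ID@2 stall=0 (-) EX@3 MEM@4 WB@5
I1 add r5 <- r4,r3: IF@2 ID@3 stall=2 (RAW on I0.r4 (WB@5)) EX@6 MEM@7 WB@8
I2 mul r2 <- r3,r3: IF@3 ID@6 stall=0 (-) EX@7 MEM@8 WB@9
I3 add r3 <- r3,r3: IF@6 ID@7 stall=0 (-) EX@8 MEM@9 WB@10
I4 add r3 <- r2,r1: IF@7 ID@8 stall=1 (RAW on I2.r2 (WB@9)) EX@10 MEM@11 WB@12
I5 add r4 <- r2,r2: IF@8 ID@10 stall=0 (-) EX@11 MEM@12 WB@13

Answer: 13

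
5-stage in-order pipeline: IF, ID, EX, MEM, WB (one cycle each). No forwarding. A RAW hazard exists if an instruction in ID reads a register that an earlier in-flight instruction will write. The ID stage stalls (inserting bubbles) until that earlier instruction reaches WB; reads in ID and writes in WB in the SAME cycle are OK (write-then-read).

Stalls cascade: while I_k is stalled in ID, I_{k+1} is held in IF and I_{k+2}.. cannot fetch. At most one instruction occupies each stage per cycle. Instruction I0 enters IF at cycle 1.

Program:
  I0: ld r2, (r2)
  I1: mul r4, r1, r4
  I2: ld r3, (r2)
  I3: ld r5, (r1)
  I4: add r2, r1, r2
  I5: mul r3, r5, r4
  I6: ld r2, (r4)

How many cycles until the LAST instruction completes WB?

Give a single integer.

I0 ld r2 <- r2: IF@1 ID@2 stall=0 (-) EX@3 MEM@4 WB@5
I1 mul r4 <- r1,r4: IF@2 ID@3 stall=0 (-) EX@4 MEM@5 WB@6
I2 ld r3 <- r2: IF@3 ID@4 stall=1 (RAW on I0.r2 (WB@5)) EX@6 MEM@7 WB@8
I3 ld r5 <- r1: IF@4 ID@6 stall=0 (-) EX@7 MEM@8 WB@9
I4 add r2 <- r1,r2: IF@6 ID@7 stall=0 (-) EX@8 MEM@9 WB@10
I5 mul r3 <- r5,r4: IF@7 ID@8 stall=1 (RAW on I3.r5 (WB@9)) EX@10 MEM@11 WB@12
I6 ld r2 <- r4: IF@8 ID@10 stall=0 (-) EX@11 MEM@12 WB@13

Answer: 13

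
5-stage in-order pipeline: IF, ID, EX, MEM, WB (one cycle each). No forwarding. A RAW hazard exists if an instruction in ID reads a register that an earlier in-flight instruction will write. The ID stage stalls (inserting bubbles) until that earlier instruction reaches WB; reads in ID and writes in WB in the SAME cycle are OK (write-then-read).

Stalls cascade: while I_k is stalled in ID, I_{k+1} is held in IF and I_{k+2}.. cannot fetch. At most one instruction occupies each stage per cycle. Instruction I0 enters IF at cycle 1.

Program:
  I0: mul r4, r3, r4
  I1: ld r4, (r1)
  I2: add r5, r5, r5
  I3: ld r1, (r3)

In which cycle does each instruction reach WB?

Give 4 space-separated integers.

I0 mul r4 <- r3,r4: IF@1 ID@2 stall=0 (-) EX@3 MEM@4 WB@5
I1 ld r4 <- r1: IF@2 ID@3 stall=0 (-) EX@4 MEM@5 WB@6
I2 add r5 <- r5,r5: IF@3 ID@4 stall=0 (-) EX@5 MEM@6 WB@7
I3 ld r1 <- r3: IF@4 ID@5 stall=0 (-) EX@6 MEM@7 WB@8

Answer: 5 6 7 8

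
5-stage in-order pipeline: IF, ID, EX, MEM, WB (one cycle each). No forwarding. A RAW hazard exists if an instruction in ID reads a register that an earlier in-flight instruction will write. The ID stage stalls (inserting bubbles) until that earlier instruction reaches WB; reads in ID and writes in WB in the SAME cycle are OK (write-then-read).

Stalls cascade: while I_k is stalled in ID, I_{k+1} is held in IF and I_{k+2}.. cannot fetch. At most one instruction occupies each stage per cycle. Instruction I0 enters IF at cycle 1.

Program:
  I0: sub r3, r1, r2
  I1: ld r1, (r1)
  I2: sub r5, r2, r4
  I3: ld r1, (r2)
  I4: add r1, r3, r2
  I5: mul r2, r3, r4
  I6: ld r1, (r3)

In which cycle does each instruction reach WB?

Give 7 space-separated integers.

Answer: 5 6 7 8 9 10 11

Derivation:
I0 sub r3 <- r1,r2: IF@1 ID@2 stall=0 (-) EX@3 MEM@4 WB@5
I1 ld r1 <- r1: IF@2 ID@3 stall=0 (-) EX@4 MEM@5 WB@6
I2 sub r5 <- r2,r4: IF@3 ID@4 stall=0 (-) EX@5 MEM@6 WB@7
I3 ld r1 <- r2: IF@4 ID@5 stall=0 (-) EX@6 MEM@7 WB@8
I4 add r1 <- r3,r2: IF@5 ID@6 stall=0 (-) EX@7 MEM@8 WB@9
I5 mul r2 <- r3,r4: IF@6 ID@7 stall=0 (-) EX@8 MEM@9 WB@10
I6 ld r1 <- r3: IF@7 ID@8 stall=0 (-) EX@9 MEM@10 WB@11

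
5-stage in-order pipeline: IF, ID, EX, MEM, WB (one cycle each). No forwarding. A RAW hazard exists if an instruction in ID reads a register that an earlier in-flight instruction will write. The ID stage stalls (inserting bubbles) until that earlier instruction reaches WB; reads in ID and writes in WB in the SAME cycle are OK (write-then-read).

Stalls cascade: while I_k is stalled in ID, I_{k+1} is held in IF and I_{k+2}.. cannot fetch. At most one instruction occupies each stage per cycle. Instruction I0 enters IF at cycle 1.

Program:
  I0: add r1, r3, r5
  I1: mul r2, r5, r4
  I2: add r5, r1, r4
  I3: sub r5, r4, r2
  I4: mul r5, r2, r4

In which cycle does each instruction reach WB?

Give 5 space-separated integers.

Answer: 5 6 8 9 10

Derivation:
I0 add r1 <- r3,r5: IF@1 ID@2 stall=0 (-) EX@3 MEM@4 WB@5
I1 mul r2 <- r5,r4: IF@2 ID@3 stall=0 (-) EX@4 MEM@5 WB@6
I2 add r5 <- r1,r4: IF@3 ID@4 stall=1 (RAW on I0.r1 (WB@5)) EX@6 MEM@7 WB@8
I3 sub r5 <- r4,r2: IF@4 ID@6 stall=0 (-) EX@7 MEM@8 WB@9
I4 mul r5 <- r2,r4: IF@6 ID@7 stall=0 (-) EX@8 MEM@9 WB@10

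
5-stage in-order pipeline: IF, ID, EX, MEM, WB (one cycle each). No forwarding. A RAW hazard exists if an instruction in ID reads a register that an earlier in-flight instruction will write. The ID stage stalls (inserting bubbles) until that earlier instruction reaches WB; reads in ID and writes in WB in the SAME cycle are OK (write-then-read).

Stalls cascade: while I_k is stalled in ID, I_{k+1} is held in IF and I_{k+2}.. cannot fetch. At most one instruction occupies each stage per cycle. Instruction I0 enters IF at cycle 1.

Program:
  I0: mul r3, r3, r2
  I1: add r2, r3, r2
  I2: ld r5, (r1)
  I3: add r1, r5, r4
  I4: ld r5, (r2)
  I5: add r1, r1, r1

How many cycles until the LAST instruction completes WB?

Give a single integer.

I0 mul r3 <- r3,r2: IF@1 ID@2 stall=0 (-) EX@3 MEM@4 WB@5
I1 add r2 <- r3,r2: IF@2 ID@3 stall=2 (RAW on I0.r3 (WB@5)) EX@6 MEM@7 WB@8
I2 ld r5 <- r1: IF@3 ID@6 stall=0 (-) EX@7 MEM@8 WB@9
I3 add r1 <- r5,r4: IF@6 ID@7 stall=2 (RAW on I2.r5 (WB@9)) EX@10 MEM@11 WB@12
I4 ld r5 <- r2: IF@7 ID@10 stall=0 (-) EX@11 MEM@12 WB@13
I5 add r1 <- r1,r1: IF@10 ID@11 stall=1 (RAW on I3.r1 (WB@12)) EX@13 MEM@14 WB@15

Answer: 15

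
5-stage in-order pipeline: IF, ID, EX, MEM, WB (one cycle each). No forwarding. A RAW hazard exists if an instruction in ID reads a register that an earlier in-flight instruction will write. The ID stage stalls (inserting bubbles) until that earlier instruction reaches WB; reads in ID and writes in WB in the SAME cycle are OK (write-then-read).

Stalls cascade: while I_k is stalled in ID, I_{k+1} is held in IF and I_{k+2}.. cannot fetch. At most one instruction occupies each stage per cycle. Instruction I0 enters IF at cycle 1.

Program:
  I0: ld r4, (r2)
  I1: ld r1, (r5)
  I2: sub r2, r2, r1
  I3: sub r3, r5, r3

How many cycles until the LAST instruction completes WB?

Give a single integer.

I0 ld r4 <- r2: IF@1 ID@2 stall=0 (-) EX@3 MEM@4 WB@5
I1 ld r1 <- r5: IF@2 ID@3 stall=0 (-) EX@4 MEM@5 WB@6
I2 sub r2 <- r2,r1: IF@3 ID@4 stall=2 (RAW on I1.r1 (WB@6)) EX@7 MEM@8 WB@9
I3 sub r3 <- r5,r3: IF@4 ID@7 stall=0 (-) EX@8 MEM@9 WB@10

Answer: 10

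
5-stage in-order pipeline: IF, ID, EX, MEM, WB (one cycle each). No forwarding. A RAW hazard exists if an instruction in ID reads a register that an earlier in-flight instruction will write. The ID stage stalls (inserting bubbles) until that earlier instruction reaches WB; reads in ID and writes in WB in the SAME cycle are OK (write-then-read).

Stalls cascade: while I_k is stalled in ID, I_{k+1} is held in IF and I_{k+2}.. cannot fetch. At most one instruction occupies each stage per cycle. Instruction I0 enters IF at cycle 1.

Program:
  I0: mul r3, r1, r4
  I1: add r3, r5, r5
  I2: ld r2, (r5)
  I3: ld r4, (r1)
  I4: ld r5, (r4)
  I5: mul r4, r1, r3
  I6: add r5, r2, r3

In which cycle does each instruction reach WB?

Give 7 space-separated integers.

I0 mul r3 <- r1,r4: IF@1 ID@2 stall=0 (-) EX@3 MEM@4 WB@5
I1 add r3 <- r5,r5: IF@2 ID@3 stall=0 (-) EX@4 MEM@5 WB@6
I2 ld r2 <- r5: IF@3 ID@4 stall=0 (-) EX@5 MEM@6 WB@7
I3 ld r4 <- r1: IF@4 ID@5 stall=0 (-) EX@6 MEM@7 WB@8
I4 ld r5 <- r4: IF@5 ID@6 stall=2 (RAW on I3.r4 (WB@8)) EX@9 MEM@10 WB@11
I5 mul r4 <- r1,r3: IF@6 ID@9 stall=0 (-) EX@10 MEM@11 WB@12
I6 add r5 <- r2,r3: IF@9 ID@10 stall=0 (-) EX@11 MEM@12 WB@13

Answer: 5 6 7 8 11 12 13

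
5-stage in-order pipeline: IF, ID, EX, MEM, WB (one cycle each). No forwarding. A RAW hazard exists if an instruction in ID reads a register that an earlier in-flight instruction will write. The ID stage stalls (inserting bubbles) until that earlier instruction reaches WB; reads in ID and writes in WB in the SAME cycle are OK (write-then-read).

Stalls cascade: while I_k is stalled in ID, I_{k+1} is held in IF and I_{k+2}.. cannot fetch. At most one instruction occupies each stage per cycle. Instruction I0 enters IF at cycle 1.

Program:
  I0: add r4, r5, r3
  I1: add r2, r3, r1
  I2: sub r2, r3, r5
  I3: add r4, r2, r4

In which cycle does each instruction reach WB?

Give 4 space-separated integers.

Answer: 5 6 7 10

Derivation:
I0 add r4 <- r5,r3: IF@1 ID@2 stall=0 (-) EX@3 MEM@4 WB@5
I1 add r2 <- r3,r1: IF@2 ID@3 stall=0 (-) EX@4 MEM@5 WB@6
I2 sub r2 <- r3,r5: IF@3 ID@4 stall=0 (-) EX@5 MEM@6 WB@7
I3 add r4 <- r2,r4: IF@4 ID@5 stall=2 (RAW on I2.r2 (WB@7)) EX@8 MEM@9 WB@10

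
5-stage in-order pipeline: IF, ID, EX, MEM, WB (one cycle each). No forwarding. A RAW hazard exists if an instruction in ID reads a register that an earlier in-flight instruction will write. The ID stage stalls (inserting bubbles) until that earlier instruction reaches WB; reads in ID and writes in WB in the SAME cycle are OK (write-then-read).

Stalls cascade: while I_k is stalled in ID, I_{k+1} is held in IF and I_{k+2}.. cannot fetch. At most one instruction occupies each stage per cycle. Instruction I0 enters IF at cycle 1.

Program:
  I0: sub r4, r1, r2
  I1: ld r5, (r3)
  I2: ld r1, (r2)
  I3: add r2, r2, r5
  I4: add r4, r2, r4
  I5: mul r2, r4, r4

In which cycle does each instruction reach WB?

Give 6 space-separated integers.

I0 sub r4 <- r1,r2: IF@1 ID@2 stall=0 (-) EX@3 MEM@4 WB@5
I1 ld r5 <- r3: IF@2 ID@3 stall=0 (-) EX@4 MEM@5 WB@6
I2 ld r1 <- r2: IF@3 ID@4 stall=0 (-) EX@5 MEM@6 WB@7
I3 add r2 <- r2,r5: IF@4 ID@5 stall=1 (RAW on I1.r5 (WB@6)) EX@7 MEM@8 WB@9
I4 add r4 <- r2,r4: IF@5 ID@7 stall=2 (RAW on I3.r2 (WB@9)) EX@10 MEM@11 WB@12
I5 mul r2 <- r4,r4: IF@7 ID@10 stall=2 (RAW on I4.r4 (WB@12)) EX@13 MEM@14 WB@15

Answer: 5 6 7 9 12 15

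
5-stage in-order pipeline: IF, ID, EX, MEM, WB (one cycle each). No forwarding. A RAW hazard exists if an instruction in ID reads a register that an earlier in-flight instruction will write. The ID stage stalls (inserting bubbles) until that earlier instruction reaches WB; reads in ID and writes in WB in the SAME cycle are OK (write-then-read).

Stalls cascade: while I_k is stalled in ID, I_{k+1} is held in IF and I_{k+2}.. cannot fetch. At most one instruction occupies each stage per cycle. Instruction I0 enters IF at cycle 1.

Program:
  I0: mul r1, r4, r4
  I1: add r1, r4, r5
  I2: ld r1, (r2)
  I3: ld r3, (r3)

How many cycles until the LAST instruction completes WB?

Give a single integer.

I0 mul r1 <- r4,r4: IF@1 ID@2 stall=0 (-) EX@3 MEM@4 WB@5
I1 add r1 <- r4,r5: IF@2 ID@3 stall=0 (-) EX@4 MEM@5 WB@6
I2 ld r1 <- r2: IF@3 ID@4 stall=0 (-) EX@5 MEM@6 WB@7
I3 ld r3 <- r3: IF@4 ID@5 stall=0 (-) EX@6 MEM@7 WB@8

Answer: 8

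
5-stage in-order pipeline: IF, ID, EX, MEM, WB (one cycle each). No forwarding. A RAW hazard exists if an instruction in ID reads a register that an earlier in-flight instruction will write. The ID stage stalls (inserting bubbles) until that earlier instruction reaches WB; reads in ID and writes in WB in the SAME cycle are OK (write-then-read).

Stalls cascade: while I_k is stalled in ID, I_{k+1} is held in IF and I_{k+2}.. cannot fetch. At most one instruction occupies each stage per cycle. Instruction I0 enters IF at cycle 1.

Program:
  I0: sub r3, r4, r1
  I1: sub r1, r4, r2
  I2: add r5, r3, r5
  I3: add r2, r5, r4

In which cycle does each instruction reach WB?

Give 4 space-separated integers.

I0 sub r3 <- r4,r1: IF@1 ID@2 stall=0 (-) EX@3 MEM@4 WB@5
I1 sub r1 <- r4,r2: IF@2 ID@3 stall=0 (-) EX@4 MEM@5 WB@6
I2 add r5 <- r3,r5: IF@3 ID@4 stall=1 (RAW on I0.r3 (WB@5)) EX@6 MEM@7 WB@8
I3 add r2 <- r5,r4: IF@4 ID@6 stall=2 (RAW on I2.r5 (WB@8)) EX@9 MEM@10 WB@11

Answer: 5 6 8 11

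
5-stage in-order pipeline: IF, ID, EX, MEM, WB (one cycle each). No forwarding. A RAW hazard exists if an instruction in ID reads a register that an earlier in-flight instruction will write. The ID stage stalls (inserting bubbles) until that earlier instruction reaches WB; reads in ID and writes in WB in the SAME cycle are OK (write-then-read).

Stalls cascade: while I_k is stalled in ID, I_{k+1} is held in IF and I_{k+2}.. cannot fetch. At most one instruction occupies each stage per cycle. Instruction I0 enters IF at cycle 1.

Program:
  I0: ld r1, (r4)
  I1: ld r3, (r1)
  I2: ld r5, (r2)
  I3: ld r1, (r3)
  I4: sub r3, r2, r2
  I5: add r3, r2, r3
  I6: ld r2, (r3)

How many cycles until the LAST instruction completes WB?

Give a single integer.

I0 ld r1 <- r4: IF@1 ID@2 stall=0 (-) EX@3 MEM@4 WB@5
I1 ld r3 <- r1: IF@2 ID@3 stall=2 (RAW on I0.r1 (WB@5)) EX@6 MEM@7 WB@8
I2 ld r5 <- r2: IF@3 ID@6 stall=0 (-) EX@7 MEM@8 WB@9
I3 ld r1 <- r3: IF@6 ID@7 stall=1 (RAW on I1.r3 (WB@8)) EX@9 MEM@10 WB@11
I4 sub r3 <- r2,r2: IF@7 ID@9 stall=0 (-) EX@10 MEM@11 WB@12
I5 add r3 <- r2,r3: IF@9 ID@10 stall=2 (RAW on I4.r3 (WB@12)) EX@13 MEM@14 WB@15
I6 ld r2 <- r3: IF@10 ID@13 stall=2 (RAW on I5.r3 (WB@15)) EX@16 MEM@17 WB@18

Answer: 18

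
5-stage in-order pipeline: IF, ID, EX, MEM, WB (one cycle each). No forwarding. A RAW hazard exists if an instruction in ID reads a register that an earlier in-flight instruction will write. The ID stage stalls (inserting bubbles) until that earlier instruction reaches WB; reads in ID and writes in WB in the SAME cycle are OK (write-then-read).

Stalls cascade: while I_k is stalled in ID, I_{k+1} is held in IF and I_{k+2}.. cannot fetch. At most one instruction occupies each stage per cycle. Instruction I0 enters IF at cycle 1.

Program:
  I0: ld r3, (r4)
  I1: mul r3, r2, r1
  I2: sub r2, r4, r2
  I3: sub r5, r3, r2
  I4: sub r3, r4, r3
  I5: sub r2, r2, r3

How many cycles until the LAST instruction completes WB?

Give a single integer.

Answer: 14

Derivation:
I0 ld r3 <- r4: IF@1 ID@2 stall=0 (-) EX@3 MEM@4 WB@5
I1 mul r3 <- r2,r1: IF@2 ID@3 stall=0 (-) EX@4 MEM@5 WB@6
I2 sub r2 <- r4,r2: IF@3 ID@4 stall=0 (-) EX@5 MEM@6 WB@7
I3 sub r5 <- r3,r2: IF@4 ID@5 stall=2 (RAW on I2.r2 (WB@7)) EX@8 MEM@9 WB@10
I4 sub r3 <- r4,r3: IF@5 ID@8 stall=0 (-) EX@9 MEM@10 WB@11
I5 sub r2 <- r2,r3: IF@8 ID@9 stall=2 (RAW on I4.r3 (WB@11)) EX@12 MEM@13 WB@14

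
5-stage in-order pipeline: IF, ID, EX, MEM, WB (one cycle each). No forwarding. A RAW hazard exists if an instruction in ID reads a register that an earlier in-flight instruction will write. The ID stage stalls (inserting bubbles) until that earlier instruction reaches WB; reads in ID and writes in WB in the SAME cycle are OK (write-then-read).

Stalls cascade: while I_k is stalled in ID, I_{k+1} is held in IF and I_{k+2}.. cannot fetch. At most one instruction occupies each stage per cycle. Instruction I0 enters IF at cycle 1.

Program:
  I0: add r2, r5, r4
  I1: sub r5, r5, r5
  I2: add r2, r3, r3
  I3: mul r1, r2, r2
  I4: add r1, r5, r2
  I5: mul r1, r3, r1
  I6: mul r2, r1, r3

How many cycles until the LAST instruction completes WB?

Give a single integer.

I0 add r2 <- r5,r4: IF@1 ID@2 stall=0 (-) EX@3 MEM@4 WB@5
I1 sub r5 <- r5,r5: IF@2 ID@3 stall=0 (-) EX@4 MEM@5 WB@6
I2 add r2 <- r3,r3: IF@3 ID@4 stall=0 (-) EX@5 MEM@6 WB@7
I3 mul r1 <- r2,r2: IF@4 ID@5 stall=2 (RAW on I2.r2 (WB@7)) EX@8 MEM@9 WB@10
I4 add r1 <- r5,r2: IF@5 ID@8 stall=0 (-) EX@9 MEM@10 WB@11
I5 mul r1 <- r3,r1: IF@8 ID@9 stall=2 (RAW on I4.r1 (WB@11)) EX@12 MEM@13 WB@14
I6 mul r2 <- r1,r3: IF@9 ID@12 stall=2 (RAW on I5.r1 (WB@14)) EX@15 MEM@16 WB@17

Answer: 17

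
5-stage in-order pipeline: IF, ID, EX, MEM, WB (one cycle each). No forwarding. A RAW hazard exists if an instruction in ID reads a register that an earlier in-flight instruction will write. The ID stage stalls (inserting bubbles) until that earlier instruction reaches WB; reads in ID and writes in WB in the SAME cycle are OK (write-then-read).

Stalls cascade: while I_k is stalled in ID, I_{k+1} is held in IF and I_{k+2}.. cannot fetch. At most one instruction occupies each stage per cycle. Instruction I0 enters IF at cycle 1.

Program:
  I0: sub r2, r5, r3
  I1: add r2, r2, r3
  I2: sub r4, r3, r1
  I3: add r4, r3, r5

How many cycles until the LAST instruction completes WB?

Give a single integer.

Answer: 10

Derivation:
I0 sub r2 <- r5,r3: IF@1 ID@2 stall=0 (-) EX@3 MEM@4 WB@5
I1 add r2 <- r2,r3: IF@2 ID@3 stall=2 (RAW on I0.r2 (WB@5)) EX@6 MEM@7 WB@8
I2 sub r4 <- r3,r1: IF@3 ID@6 stall=0 (-) EX@7 MEM@8 WB@9
I3 add r4 <- r3,r5: IF@6 ID@7 stall=0 (-) EX@8 MEM@9 WB@10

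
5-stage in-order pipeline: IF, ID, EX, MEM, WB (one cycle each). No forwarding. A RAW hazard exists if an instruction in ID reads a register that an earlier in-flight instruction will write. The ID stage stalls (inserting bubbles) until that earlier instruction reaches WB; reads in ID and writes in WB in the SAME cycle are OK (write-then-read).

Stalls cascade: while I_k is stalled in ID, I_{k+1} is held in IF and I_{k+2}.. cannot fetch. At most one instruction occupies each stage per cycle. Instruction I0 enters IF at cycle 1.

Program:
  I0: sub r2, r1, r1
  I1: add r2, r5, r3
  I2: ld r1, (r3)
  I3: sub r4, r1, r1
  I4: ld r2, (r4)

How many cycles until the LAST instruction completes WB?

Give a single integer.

I0 sub r2 <- r1,r1: IF@1 ID@2 stall=0 (-) EX@3 MEM@4 WB@5
I1 add r2 <- r5,r3: IF@2 ID@3 stall=0 (-) EX@4 MEM@5 WB@6
I2 ld r1 <- r3: IF@3 ID@4 stall=0 (-) EX@5 MEM@6 WB@7
I3 sub r4 <- r1,r1: IF@4 ID@5 stall=2 (RAW on I2.r1 (WB@7)) EX@8 MEM@9 WB@10
I4 ld r2 <- r4: IF@5 ID@8 stall=2 (RAW on I3.r4 (WB@10)) EX@11 MEM@12 WB@13

Answer: 13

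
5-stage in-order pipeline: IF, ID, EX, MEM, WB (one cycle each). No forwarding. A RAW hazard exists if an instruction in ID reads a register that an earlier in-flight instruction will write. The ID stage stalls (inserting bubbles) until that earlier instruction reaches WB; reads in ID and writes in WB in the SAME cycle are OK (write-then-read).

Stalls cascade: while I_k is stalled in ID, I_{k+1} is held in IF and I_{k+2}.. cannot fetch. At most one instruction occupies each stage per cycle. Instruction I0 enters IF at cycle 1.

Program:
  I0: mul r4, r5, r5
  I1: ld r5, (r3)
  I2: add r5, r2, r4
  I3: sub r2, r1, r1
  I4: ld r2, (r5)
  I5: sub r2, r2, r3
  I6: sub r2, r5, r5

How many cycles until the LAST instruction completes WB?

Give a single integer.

I0 mul r4 <- r5,r5: IF@1 ID@2 stall=0 (-) EX@3 MEM@4 WB@5
I1 ld r5 <- r3: IF@2 ID@3 stall=0 (-) EX@4 MEM@5 WB@6
I2 add r5 <- r2,r4: IF@3 ID@4 stall=1 (RAW on I0.r4 (WB@5)) EX@6 MEM@7 WB@8
I3 sub r2 <- r1,r1: IF@4 ID@6 stall=0 (-) EX@7 MEM@8 WB@9
I4 ld r2 <- r5: IF@6 ID@7 stall=1 (RAW on I2.r5 (WB@8)) EX@9 MEM@10 WB@11
I5 sub r2 <- r2,r3: IF@7 ID@9 stall=2 (RAW on I4.r2 (WB@11)) EX@12 MEM@13 WB@14
I6 sub r2 <- r5,r5: IF@9 ID@12 stall=0 (-) EX@13 MEM@14 WB@15

Answer: 15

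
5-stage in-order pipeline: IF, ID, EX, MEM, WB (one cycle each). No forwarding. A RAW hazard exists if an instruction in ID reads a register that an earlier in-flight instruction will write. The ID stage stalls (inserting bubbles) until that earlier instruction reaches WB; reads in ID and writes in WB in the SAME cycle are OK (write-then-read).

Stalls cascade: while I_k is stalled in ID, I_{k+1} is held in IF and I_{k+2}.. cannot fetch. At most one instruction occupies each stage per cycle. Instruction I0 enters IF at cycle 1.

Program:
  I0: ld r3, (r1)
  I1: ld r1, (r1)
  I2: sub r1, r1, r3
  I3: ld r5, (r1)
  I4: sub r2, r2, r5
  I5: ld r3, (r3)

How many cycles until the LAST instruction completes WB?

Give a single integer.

Answer: 16

Derivation:
I0 ld r3 <- r1: IF@1 ID@2 stall=0 (-) EX@3 MEM@4 WB@5
I1 ld r1 <- r1: IF@2 ID@3 stall=0 (-) EX@4 MEM@5 WB@6
I2 sub r1 <- r1,r3: IF@3 ID@4 stall=2 (RAW on I1.r1 (WB@6)) EX@7 MEM@8 WB@9
I3 ld r5 <- r1: IF@4 ID@7 stall=2 (RAW on I2.r1 (WB@9)) EX@10 MEM@11 WB@12
I4 sub r2 <- r2,r5: IF@7 ID@10 stall=2 (RAW on I3.r5 (WB@12)) EX@13 MEM@14 WB@15
I5 ld r3 <- r3: IF@10 ID@13 stall=0 (-) EX@14 MEM@15 WB@16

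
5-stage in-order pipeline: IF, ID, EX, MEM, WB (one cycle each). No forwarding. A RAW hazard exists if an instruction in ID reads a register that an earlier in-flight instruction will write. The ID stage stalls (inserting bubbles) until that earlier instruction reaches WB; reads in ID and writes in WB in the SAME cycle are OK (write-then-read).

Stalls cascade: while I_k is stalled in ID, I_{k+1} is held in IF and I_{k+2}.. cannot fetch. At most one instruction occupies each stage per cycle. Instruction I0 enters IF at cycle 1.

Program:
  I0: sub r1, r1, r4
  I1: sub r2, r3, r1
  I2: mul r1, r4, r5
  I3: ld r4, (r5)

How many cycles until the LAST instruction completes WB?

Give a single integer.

I0 sub r1 <- r1,r4: IF@1 ID@2 stall=0 (-) EX@3 MEM@4 WB@5
I1 sub r2 <- r3,r1: IF@2 ID@3 stall=2 (RAW on I0.r1 (WB@5)) EX@6 MEM@7 WB@8
I2 mul r1 <- r4,r5: IF@3 ID@6 stall=0 (-) EX@7 MEM@8 WB@9
I3 ld r4 <- r5: IF@6 ID@7 stall=0 (-) EX@8 MEM@9 WB@10

Answer: 10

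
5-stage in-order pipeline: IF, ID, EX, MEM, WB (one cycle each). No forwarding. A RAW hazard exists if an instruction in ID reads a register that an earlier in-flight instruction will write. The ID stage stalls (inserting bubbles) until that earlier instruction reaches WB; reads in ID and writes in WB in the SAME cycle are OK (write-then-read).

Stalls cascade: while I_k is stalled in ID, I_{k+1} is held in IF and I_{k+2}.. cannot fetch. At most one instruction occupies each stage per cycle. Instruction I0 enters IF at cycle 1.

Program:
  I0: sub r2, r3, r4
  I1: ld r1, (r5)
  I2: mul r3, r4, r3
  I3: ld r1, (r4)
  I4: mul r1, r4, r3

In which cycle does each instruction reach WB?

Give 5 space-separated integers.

I0 sub r2 <- r3,r4: IF@1 ID@2 stall=0 (-) EX@3 MEM@4 WB@5
I1 ld r1 <- r5: IF@2 ID@3 stall=0 (-) EX@4 MEM@5 WB@6
I2 mul r3 <- r4,r3: IF@3 ID@4 stall=0 (-) EX@5 MEM@6 WB@7
I3 ld r1 <- r4: IF@4 ID@5 stall=0 (-) EX@6 MEM@7 WB@8
I4 mul r1 <- r4,r3: IF@5 ID@6 stall=1 (RAW on I2.r3 (WB@7)) EX@8 MEM@9 WB@10

Answer: 5 6 7 8 10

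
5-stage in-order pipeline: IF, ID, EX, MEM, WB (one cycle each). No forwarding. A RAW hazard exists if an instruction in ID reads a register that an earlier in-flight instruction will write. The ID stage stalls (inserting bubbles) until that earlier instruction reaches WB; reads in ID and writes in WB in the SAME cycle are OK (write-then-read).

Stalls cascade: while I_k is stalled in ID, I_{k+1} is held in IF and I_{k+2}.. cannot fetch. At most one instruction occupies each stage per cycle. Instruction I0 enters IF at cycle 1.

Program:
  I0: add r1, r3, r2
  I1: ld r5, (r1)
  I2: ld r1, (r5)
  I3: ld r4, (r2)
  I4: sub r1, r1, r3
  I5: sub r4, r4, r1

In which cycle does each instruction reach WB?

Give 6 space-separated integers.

I0 add r1 <- r3,r2: IF@1 ID@2 stall=0 (-) EX@3 MEM@4 WB@5
I1 ld r5 <- r1: IF@2 ID@3 stall=2 (RAW on I0.r1 (WB@5)) EX@6 MEM@7 WB@8
I2 ld r1 <- r5: IF@3 ID@6 stall=2 (RAW on I1.r5 (WB@8)) EX@9 MEM@10 WB@11
I3 ld r4 <- r2: IF@6 ID@9 stall=0 (-) EX@10 MEM@11 WB@12
I4 sub r1 <- r1,r3: IF@9 ID@10 stall=1 (RAW on I2.r1 (WB@11)) EX@12 MEM@13 WB@14
I5 sub r4 <- r4,r1: IF@10 ID@12 stall=2 (RAW on I4.r1 (WB@14)) EX@15 MEM@16 WB@17

Answer: 5 8 11 12 14 17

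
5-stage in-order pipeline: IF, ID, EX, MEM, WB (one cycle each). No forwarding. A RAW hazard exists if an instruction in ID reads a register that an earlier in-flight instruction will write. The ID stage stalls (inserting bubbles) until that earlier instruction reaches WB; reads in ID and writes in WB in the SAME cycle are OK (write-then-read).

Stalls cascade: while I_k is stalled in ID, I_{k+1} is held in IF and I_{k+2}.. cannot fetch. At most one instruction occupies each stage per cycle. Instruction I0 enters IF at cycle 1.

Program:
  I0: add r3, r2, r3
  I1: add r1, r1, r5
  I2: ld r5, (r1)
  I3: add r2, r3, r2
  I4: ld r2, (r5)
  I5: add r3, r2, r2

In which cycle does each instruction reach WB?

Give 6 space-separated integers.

I0 add r3 <- r2,r3: IF@1 ID@2 stall=0 (-) EX@3 MEM@4 WB@5
I1 add r1 <- r1,r5: IF@2 ID@3 stall=0 (-) EX@4 MEM@5 WB@6
I2 ld r5 <- r1: IF@3 ID@4 stall=2 (RAW on I1.r1 (WB@6)) EX@7 MEM@8 WB@9
I3 add r2 <- r3,r2: IF@4 ID@7 stall=0 (-) EX@8 MEM@9 WB@10
I4 ld r2 <- r5: IF@7 ID@8 stall=1 (RAW on I2.r5 (WB@9)) EX@10 MEM@11 WB@12
I5 add r3 <- r2,r2: IF@8 ID@10 stall=2 (RAW on I4.r2 (WB@12)) EX@13 MEM@14 WB@15

Answer: 5 6 9 10 12 15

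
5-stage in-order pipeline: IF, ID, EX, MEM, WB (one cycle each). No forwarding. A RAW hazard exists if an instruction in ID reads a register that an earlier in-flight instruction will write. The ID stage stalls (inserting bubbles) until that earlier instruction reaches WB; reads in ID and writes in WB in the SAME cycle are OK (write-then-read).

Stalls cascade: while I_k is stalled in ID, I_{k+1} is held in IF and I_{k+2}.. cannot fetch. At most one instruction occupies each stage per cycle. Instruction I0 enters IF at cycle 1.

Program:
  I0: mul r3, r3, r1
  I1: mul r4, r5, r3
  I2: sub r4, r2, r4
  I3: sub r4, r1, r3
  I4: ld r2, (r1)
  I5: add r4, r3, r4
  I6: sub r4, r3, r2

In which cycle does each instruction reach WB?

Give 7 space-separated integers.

Answer: 5 8 11 12 13 15 16

Derivation:
I0 mul r3 <- r3,r1: IF@1 ID@2 stall=0 (-) EX@3 MEM@4 WB@5
I1 mul r4 <- r5,r3: IF@2 ID@3 stall=2 (RAW on I0.r3 (WB@5)) EX@6 MEM@7 WB@8
I2 sub r4 <- r2,r4: IF@3 ID@6 stall=2 (RAW on I1.r4 (WB@8)) EX@9 MEM@10 WB@11
I3 sub r4 <- r1,r3: IF@6 ID@9 stall=0 (-) EX@10 MEM@11 WB@12
I4 ld r2 <- r1: IF@9 ID@10 stall=0 (-) EX@11 MEM@12 WB@13
I5 add r4 <- r3,r4: IF@10 ID@11 stall=1 (RAW on I3.r4 (WB@12)) EX@13 MEM@14 WB@15
I6 sub r4 <- r3,r2: IF@11 ID@13 stall=0 (-) EX@14 MEM@15 WB@16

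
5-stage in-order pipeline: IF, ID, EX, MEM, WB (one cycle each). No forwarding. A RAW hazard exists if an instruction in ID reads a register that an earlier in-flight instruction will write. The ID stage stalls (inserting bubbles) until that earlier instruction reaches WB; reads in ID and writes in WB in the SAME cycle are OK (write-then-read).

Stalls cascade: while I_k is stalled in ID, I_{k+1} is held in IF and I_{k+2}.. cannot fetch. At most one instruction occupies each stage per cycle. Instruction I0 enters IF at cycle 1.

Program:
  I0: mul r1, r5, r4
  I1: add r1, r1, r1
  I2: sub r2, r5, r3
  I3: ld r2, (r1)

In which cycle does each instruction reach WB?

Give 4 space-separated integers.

Answer: 5 8 9 11

Derivation:
I0 mul r1 <- r5,r4: IF@1 ID@2 stall=0 (-) EX@3 MEM@4 WB@5
I1 add r1 <- r1,r1: IF@2 ID@3 stall=2 (RAW on I0.r1 (WB@5)) EX@6 MEM@7 WB@8
I2 sub r2 <- r5,r3: IF@3 ID@6 stall=0 (-) EX@7 MEM@8 WB@9
I3 ld r2 <- r1: IF@6 ID@7 stall=1 (RAW on I1.r1 (WB@8)) EX@9 MEM@10 WB@11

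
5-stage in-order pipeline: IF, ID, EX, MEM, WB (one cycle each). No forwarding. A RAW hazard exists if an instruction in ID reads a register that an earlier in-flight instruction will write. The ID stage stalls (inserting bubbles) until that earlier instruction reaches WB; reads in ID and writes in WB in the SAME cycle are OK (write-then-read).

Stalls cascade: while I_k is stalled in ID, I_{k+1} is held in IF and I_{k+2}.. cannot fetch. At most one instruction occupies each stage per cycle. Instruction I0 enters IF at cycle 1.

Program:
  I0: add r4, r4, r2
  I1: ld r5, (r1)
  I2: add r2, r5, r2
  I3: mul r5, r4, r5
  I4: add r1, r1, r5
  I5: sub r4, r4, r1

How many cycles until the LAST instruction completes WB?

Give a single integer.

I0 add r4 <- r4,r2: IF@1 ID@2 stall=0 (-) EX@3 MEM@4 WB@5
I1 ld r5 <- r1: IF@2 ID@3 stall=0 (-) EX@4 MEM@5 WB@6
I2 add r2 <- r5,r2: IF@3 ID@4 stall=2 (RAW on I1.r5 (WB@6)) EX@7 MEM@8 WB@9
I3 mul r5 <- r4,r5: IF@4 ID@7 stall=0 (-) EX@8 MEM@9 WB@10
I4 add r1 <- r1,r5: IF@7 ID@8 stall=2 (RAW on I3.r5 (WB@10)) EX@11 MEM@12 WB@13
I5 sub r4 <- r4,r1: IF@8 ID@11 stall=2 (RAW on I4.r1 (WB@13)) EX@14 MEM@15 WB@16

Answer: 16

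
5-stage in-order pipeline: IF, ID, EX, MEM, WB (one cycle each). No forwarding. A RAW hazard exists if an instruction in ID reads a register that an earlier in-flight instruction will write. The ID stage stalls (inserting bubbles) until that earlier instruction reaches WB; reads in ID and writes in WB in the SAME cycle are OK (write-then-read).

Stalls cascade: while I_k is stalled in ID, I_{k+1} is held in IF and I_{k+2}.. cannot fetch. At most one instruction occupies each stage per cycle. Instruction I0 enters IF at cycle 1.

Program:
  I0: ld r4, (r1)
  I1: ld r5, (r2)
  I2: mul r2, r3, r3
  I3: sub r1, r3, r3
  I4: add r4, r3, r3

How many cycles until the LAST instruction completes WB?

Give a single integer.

Answer: 9

Derivation:
I0 ld r4 <- r1: IF@1 ID@2 stall=0 (-) EX@3 MEM@4 WB@5
I1 ld r5 <- r2: IF@2 ID@3 stall=0 (-) EX@4 MEM@5 WB@6
I2 mul r2 <- r3,r3: IF@3 ID@4 stall=0 (-) EX@5 MEM@6 WB@7
I3 sub r1 <- r3,r3: IF@4 ID@5 stall=0 (-) EX@6 MEM@7 WB@8
I4 add r4 <- r3,r3: IF@5 ID@6 stall=0 (-) EX@7 MEM@8 WB@9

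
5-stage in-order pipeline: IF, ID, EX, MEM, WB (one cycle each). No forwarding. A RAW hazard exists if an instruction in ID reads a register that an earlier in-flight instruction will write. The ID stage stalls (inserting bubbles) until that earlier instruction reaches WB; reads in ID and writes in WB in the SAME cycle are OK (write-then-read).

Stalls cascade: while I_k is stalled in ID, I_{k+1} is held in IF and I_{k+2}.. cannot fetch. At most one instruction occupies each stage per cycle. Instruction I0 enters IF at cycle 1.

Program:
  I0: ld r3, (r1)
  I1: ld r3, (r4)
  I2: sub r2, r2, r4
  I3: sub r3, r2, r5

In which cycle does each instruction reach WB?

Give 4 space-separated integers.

Answer: 5 6 7 10

Derivation:
I0 ld r3 <- r1: IF@1 ID@2 stall=0 (-) EX@3 MEM@4 WB@5
I1 ld r3 <- r4: IF@2 ID@3 stall=0 (-) EX@4 MEM@5 WB@6
I2 sub r2 <- r2,r4: IF@3 ID@4 stall=0 (-) EX@5 MEM@6 WB@7
I3 sub r3 <- r2,r5: IF@4 ID@5 stall=2 (RAW on I2.r2 (WB@7)) EX@8 MEM@9 WB@10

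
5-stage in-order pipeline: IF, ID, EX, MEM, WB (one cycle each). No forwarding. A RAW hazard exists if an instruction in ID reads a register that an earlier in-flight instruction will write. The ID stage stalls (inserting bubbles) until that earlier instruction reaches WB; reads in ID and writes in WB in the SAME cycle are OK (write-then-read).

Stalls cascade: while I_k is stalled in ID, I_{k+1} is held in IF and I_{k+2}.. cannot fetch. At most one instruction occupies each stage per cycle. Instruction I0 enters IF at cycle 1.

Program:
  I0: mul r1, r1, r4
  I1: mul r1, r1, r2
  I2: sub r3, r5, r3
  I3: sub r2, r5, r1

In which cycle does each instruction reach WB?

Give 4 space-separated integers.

Answer: 5 8 9 11

Derivation:
I0 mul r1 <- r1,r4: IF@1 ID@2 stall=0 (-) EX@3 MEM@4 WB@5
I1 mul r1 <- r1,r2: IF@2 ID@3 stall=2 (RAW on I0.r1 (WB@5)) EX@6 MEM@7 WB@8
I2 sub r3 <- r5,r3: IF@3 ID@6 stall=0 (-) EX@7 MEM@8 WB@9
I3 sub r2 <- r5,r1: IF@6 ID@7 stall=1 (RAW on I1.r1 (WB@8)) EX@9 MEM@10 WB@11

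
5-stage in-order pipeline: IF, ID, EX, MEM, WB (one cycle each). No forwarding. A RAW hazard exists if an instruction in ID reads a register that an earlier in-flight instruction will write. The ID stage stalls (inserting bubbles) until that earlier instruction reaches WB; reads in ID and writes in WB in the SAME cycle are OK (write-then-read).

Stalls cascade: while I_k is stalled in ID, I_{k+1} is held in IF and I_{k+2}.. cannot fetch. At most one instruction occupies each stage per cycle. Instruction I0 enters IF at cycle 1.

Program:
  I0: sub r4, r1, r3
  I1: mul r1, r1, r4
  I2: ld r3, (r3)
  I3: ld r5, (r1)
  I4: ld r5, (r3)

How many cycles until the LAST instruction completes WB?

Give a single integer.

Answer: 12

Derivation:
I0 sub r4 <- r1,r3: IF@1 ID@2 stall=0 (-) EX@3 MEM@4 WB@5
I1 mul r1 <- r1,r4: IF@2 ID@3 stall=2 (RAW on I0.r4 (WB@5)) EX@6 MEM@7 WB@8
I2 ld r3 <- r3: IF@3 ID@6 stall=0 (-) EX@7 MEM@8 WB@9
I3 ld r5 <- r1: IF@6 ID@7 stall=1 (RAW on I1.r1 (WB@8)) EX@9 MEM@10 WB@11
I4 ld r5 <- r3: IF@7 ID@9 stall=0 (-) EX@10 MEM@11 WB@12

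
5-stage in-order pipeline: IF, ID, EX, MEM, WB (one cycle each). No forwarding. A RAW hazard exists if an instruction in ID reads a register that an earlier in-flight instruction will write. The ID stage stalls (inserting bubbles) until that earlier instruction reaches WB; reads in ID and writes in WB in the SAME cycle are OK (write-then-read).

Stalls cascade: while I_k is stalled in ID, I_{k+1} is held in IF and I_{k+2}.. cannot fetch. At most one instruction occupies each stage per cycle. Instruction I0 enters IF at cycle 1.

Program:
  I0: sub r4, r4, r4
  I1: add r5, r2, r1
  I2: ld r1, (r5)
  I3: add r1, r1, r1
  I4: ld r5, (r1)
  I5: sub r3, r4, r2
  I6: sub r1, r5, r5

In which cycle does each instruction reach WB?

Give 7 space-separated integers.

I0 sub r4 <- r4,r4: IF@1 ID@2 stall=0 (-) EX@3 MEM@4 WB@5
I1 add r5 <- r2,r1: IF@2 ID@3 stall=0 (-) EX@4 MEM@5 WB@6
I2 ld r1 <- r5: IF@3 ID@4 stall=2 (RAW on I1.r5 (WB@6)) EX@7 MEM@8 WB@9
I3 add r1 <- r1,r1: IF@4 ID@7 stall=2 (RAW on I2.r1 (WB@9)) EX@10 MEM@11 WB@12
I4 ld r5 <- r1: IF@7 ID@10 stall=2 (RAW on I3.r1 (WB@12)) EX@13 MEM@14 WB@15
I5 sub r3 <- r4,r2: IF@10 ID@13 stall=0 (-) EX@14 MEM@15 WB@16
I6 sub r1 <- r5,r5: IF@13 ID@14 stall=1 (RAW on I4.r5 (WB@15)) EX@16 MEM@17 WB@18

Answer: 5 6 9 12 15 16 18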